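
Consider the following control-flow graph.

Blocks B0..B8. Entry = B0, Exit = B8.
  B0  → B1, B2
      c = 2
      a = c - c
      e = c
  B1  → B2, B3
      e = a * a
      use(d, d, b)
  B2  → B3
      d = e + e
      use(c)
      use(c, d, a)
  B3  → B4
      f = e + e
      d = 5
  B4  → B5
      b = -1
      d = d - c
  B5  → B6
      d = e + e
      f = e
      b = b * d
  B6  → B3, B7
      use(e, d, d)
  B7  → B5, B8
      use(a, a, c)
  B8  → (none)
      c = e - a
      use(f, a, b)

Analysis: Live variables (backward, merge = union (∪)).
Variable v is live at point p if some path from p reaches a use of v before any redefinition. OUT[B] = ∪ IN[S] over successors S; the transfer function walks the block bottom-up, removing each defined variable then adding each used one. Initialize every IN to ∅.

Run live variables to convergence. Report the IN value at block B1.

Answer: {a, b, c, d}

Working:
Fixpoint table:
  B0:  IN={b, d}  OUT={a, b, c, d, e}
  B1:  IN={a, b, c, d}  OUT={a, c, e}
  B2:  IN={a, c, e}  OUT={a, c, e}
  B3:  IN={a, c, e}  OUT={a, c, d, e}
  B4:  IN={a, c, d, e}  OUT={a, b, c, e}
  B5:  IN={a, b, c, e}  OUT={a, b, c, d, e, f}
  B6:  IN={a, b, c, d, e, f}  OUT={a, b, c, e, f}
  B7:  IN={a, b, c, e, f}  OUT={a, b, c, e, f}
  B8:  IN={a, b, e, f}  OUT={}

Merge at B1: OUT[B1] = IN[B2] ⊔ IN[B3] = {a, c, e}
Applying B1's transfer function to that OUT value gives IN[B1] (row B1 above).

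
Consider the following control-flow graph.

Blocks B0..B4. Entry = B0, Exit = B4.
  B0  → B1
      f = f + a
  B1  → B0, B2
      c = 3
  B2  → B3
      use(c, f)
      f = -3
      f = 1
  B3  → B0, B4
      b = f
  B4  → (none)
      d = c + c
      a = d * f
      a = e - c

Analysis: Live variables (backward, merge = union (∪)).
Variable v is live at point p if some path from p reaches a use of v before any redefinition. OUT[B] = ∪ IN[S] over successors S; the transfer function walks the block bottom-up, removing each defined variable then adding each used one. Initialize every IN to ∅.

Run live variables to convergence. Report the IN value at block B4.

Fixpoint table:
  B0:   IN={a, e, f}   OUT={a, e, f}
  B1:   IN={a, e, f}   OUT={a, c, e, f}
  B2:   IN={a, c, e, f}   OUT={a, c, e, f}
  B3:   IN={a, c, e, f}   OUT={a, c, e, f}
  B4:   IN={c, e, f}   OUT={}

B4 is the boundary node: OUT[B4] = {}
Applying B4's transfer function to that OUT value gives IN[B4] (row B4 above).

Answer: {c, e, f}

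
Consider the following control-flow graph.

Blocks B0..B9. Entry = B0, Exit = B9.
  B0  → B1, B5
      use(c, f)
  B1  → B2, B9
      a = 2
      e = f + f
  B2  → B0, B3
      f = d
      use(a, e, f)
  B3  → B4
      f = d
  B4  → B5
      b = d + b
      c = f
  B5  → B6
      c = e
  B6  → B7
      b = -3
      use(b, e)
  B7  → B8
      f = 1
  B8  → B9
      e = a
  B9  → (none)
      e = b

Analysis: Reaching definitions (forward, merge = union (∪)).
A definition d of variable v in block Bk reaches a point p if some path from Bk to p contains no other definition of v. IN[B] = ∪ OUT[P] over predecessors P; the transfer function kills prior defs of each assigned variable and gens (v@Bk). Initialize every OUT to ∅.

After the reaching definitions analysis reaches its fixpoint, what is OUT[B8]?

Answer: {a@B1, b@B6, c@B5, e@B8, f@B7}

Derivation:
Fixpoint table:
  B0: | IN={a@B1, e@B1, f@B2} | OUT={a@B1, e@B1, f@B2}
  B1: | IN={a@B1, e@B1, f@B2} | OUT={a@B1, e@B1, f@B2}
  B2: | IN={a@B1, e@B1, f@B2} | OUT={a@B1, e@B1, f@B2}
  B3: | IN={a@B1, e@B1, f@B2} | OUT={a@B1, e@B1, f@B3}
  B4: | IN={a@B1, e@B1, f@B3} | OUT={a@B1, b@B4, c@B4, e@B1, f@B3}
  B5: | IN={a@B1, b@B4, c@B4, e@B1, f@B2, f@B3} | OUT={a@B1, b@B4, c@B5, e@B1, f@B2, f@B3}
  B6: | IN={a@B1, b@B4, c@B5, e@B1, f@B2, f@B3} | OUT={a@B1, b@B6, c@B5, e@B1, f@B2, f@B3}
  B7: | IN={a@B1, b@B6, c@B5, e@B1, f@B2, f@B3} | OUT={a@B1, b@B6, c@B5, e@B1, f@B7}
  B8: | IN={a@B1, b@B6, c@B5, e@B1, f@B7} | OUT={a@B1, b@B6, c@B5, e@B8, f@B7}
  B9: | IN={a@B1, b@B6, c@B5, e@B1, e@B8, f@B2, f@B7} | OUT={a@B1, b@B6, c@B5, e@B9, f@B2, f@B7}

Merge at B8: IN[B8] = OUT[B7] = {a@B1, b@B6, c@B5, e@B1, f@B7}
Applying B8's transfer function to that IN value gives OUT[B8] (row B8 above).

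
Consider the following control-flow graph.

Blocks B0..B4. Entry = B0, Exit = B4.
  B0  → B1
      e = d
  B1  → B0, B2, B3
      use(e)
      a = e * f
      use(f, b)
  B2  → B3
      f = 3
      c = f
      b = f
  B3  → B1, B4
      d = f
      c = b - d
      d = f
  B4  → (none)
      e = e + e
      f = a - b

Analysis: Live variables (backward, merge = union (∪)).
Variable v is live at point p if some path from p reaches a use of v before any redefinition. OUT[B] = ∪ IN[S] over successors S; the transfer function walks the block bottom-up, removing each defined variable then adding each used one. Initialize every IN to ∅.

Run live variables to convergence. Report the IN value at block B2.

Answer: {a, e}

Derivation:
Converged values:
  B0:   IN={b, d, f}   OUT={b, d, e, f}
  B1:   IN={b, d, e, f}   OUT={a, b, d, e, f}
  B2:   IN={a, e}   OUT={a, b, e, f}
  B3:   IN={a, b, e, f}   OUT={a, b, d, e, f}
  B4:   IN={a, b, e}   OUT={}

Merge at B2: OUT[B2] = IN[B3] = {a, b, e, f}
Applying B2's transfer function to that OUT value gives IN[B2] (row B2 above).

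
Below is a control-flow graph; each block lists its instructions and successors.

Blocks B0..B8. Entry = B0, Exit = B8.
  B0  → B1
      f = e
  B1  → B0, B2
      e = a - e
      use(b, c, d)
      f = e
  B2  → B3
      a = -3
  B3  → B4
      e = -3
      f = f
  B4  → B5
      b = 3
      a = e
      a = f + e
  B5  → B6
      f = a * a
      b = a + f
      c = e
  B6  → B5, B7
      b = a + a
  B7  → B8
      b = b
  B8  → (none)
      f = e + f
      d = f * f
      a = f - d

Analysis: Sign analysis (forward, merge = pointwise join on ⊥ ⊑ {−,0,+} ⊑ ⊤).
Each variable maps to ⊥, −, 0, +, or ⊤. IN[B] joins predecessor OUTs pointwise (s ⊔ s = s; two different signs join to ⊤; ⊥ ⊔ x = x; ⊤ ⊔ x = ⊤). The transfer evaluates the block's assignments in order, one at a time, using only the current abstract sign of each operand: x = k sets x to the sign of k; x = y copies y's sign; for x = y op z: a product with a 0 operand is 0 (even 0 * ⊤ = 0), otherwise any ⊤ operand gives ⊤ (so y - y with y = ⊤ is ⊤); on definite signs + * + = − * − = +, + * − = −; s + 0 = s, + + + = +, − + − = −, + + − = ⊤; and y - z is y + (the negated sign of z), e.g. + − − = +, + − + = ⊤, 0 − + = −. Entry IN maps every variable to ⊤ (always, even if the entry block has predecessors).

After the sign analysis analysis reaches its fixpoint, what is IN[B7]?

Per-block solution:
  B0: | IN=(all ⊤) | OUT=(all ⊤)
  B1: | IN=(all ⊤) | OUT=(all ⊤)
  B2: | IN=(all ⊤) | OUT={a:-; rest ⊤}
  B3: | IN={a:-; rest ⊤} | OUT={a:-, e:-; rest ⊤}
  B4: | IN={a:-, e:-; rest ⊤} | OUT={b:+, e:-; rest ⊤}
  B5: | IN={e:-; rest ⊤} | OUT={c:-, e:-; rest ⊤}
  B6: | IN={c:-, e:-; rest ⊤} | OUT={c:-, e:-; rest ⊤}
  B7: | IN={c:-, e:-; rest ⊤} | OUT={c:-, e:-; rest ⊤}
  B8: | IN={c:-, e:-; rest ⊤} | OUT={c:-, e:-; rest ⊤}

Merge at B7: IN[B7] = OUT[B6] = {a: ⊤, b: ⊤, c: -, d: ⊤, e: -, f: ⊤}

Answer: {a: ⊤, b: ⊤, c: -, d: ⊤, e: -, f: ⊤}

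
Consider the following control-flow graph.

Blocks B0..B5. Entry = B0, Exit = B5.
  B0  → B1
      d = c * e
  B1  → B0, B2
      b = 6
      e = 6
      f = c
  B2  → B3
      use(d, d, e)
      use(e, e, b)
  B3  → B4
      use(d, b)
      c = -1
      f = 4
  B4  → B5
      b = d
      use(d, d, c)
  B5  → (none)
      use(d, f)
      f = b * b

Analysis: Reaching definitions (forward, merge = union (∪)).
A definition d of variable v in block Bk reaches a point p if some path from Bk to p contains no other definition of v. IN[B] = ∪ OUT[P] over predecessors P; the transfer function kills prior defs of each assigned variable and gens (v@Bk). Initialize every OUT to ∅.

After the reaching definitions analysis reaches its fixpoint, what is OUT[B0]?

Answer: {b@B1, d@B0, e@B1, f@B1}

Trace:
Converged values:
  B0: | IN={b@B1, d@B0, e@B1, f@B1} | OUT={b@B1, d@B0, e@B1, f@B1}
  B1: | IN={b@B1, d@B0, e@B1, f@B1} | OUT={b@B1, d@B0, e@B1, f@B1}
  B2: | IN={b@B1, d@B0, e@B1, f@B1} | OUT={b@B1, d@B0, e@B1, f@B1}
  B3: | IN={b@B1, d@B0, e@B1, f@B1} | OUT={b@B1, c@B3, d@B0, e@B1, f@B3}
  B4: | IN={b@B1, c@B3, d@B0, e@B1, f@B3} | OUT={b@B4, c@B3, d@B0, e@B1, f@B3}
  B5: | IN={b@B4, c@B3, d@B0, e@B1, f@B3} | OUT={b@B4, c@B3, d@B0, e@B1, f@B5}

Merge at B0 (entry node, so the boundary value {} is joined with the incoming edge(s)): IN[B0] = {} ⊔ OUT[B1] = {b@B1, d@B0, e@B1, f@B1}
Applying B0's transfer function to that IN value gives OUT[B0] (row B0 above).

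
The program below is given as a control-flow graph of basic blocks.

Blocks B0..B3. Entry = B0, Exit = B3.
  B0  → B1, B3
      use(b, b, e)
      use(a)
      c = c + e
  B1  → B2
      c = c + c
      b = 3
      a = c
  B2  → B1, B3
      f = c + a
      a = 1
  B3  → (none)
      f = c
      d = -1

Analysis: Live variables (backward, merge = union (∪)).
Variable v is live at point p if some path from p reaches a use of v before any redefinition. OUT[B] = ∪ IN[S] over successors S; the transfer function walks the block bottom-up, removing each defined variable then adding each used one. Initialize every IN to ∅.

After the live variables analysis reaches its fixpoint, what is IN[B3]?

Answer: {c}

Working:
Fixpoint table:
  B0: | IN={a, b, c, e} | OUT={c}
  B1: | IN={c} | OUT={a, c}
  B2: | IN={a, c} | OUT={c}
  B3: | IN={c} | OUT={}

B3 is the boundary node: OUT[B3] = {}
Applying B3's transfer function to that OUT value gives IN[B3] (row B3 above).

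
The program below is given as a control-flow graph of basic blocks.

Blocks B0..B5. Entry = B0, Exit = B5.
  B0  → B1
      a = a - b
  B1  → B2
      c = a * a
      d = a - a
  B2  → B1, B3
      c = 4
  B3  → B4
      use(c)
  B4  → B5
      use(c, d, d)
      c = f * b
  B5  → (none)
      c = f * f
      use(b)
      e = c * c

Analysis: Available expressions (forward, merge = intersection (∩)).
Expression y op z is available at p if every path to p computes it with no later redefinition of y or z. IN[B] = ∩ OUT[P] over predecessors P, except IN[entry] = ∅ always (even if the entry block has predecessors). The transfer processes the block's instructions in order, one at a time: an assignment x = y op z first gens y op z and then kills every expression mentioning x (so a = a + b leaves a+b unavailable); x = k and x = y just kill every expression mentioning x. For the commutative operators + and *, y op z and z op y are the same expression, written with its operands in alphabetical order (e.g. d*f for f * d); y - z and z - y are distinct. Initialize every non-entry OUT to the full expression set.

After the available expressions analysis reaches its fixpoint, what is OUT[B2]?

Answer: {a*a, a-a}

Trace:
Converged values:
  B0:   IN={}   OUT={}
  B1:   IN={}   OUT={a*a, a-a}
  B2:   IN={a*a, a-a}   OUT={a*a, a-a}
  B3:   IN={a*a, a-a}   OUT={a*a, a-a}
  B4:   IN={a*a, a-a}   OUT={a*a, a-a, b*f}
  B5:   IN={a*a, a-a, b*f}   OUT={a*a, a-a, b*f, c*c, f*f}

Merge at B2: IN[B2] = OUT[B1] = {a*a, a-a}
Applying B2's transfer function to that IN value gives OUT[B2] (row B2 above).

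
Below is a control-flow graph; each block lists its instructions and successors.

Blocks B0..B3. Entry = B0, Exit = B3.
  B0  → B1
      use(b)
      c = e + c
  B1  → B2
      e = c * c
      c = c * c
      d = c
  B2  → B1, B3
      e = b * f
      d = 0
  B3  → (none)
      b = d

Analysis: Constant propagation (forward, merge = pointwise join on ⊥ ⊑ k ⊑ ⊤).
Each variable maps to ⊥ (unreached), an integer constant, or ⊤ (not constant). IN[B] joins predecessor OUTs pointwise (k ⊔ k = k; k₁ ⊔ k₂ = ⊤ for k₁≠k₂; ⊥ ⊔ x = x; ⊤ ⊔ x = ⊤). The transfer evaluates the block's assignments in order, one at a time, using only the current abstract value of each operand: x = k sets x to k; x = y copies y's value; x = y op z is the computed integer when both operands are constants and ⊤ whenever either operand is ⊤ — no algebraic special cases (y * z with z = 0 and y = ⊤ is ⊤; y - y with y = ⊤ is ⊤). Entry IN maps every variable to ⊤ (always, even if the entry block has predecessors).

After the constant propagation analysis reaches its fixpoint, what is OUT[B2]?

Answer: {a: ⊤, b: ⊤, c: ⊤, d: 0, e: ⊤, f: ⊤}

Derivation:
Converged values:
  B0: | IN=(all ⊤) | OUT=(all ⊤)
  B1: | IN=(all ⊤) | OUT=(all ⊤)
  B2: | IN=(all ⊤) | OUT={d:0; rest ⊤}
  B3: | IN={d:0; rest ⊤} | OUT={b:0, d:0; rest ⊤}

Merge at B2: IN[B2] = OUT[B1] = {a: ⊤, b: ⊤, c: ⊤, d: ⊤, e: ⊤, f: ⊤}
Applying B2's transfer function to that IN value gives OUT[B2] (row B2 above).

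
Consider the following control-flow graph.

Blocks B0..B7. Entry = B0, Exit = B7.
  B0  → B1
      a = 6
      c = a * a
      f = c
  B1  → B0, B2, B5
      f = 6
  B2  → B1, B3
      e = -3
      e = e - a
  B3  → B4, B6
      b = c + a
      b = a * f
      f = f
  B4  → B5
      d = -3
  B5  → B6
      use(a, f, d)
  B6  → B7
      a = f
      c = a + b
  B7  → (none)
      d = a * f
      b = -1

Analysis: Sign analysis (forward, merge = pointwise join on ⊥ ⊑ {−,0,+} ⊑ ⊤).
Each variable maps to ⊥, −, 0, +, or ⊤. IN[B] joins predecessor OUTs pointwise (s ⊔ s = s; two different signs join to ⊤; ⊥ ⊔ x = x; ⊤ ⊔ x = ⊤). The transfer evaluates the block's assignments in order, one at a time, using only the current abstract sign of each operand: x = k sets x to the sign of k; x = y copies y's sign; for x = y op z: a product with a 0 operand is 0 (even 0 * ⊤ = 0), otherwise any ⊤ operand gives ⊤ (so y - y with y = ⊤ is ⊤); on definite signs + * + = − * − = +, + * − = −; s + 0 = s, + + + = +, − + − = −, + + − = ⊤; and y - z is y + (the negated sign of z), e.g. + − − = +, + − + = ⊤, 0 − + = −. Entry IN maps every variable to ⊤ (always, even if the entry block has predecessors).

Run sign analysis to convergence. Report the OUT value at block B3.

Per-block solution:
  B0: | IN=(all ⊤) | OUT={a:+, c:+, f:+; rest ⊤}
  B1: | IN={a:+, c:+, f:+; rest ⊤} | OUT={a:+, c:+, f:+; rest ⊤}
  B2: | IN={a:+, c:+, f:+; rest ⊤} | OUT={a:+, c:+, e:-, f:+; rest ⊤}
  B3: | IN={a:+, c:+, e:-, f:+; rest ⊤} | OUT={a:+, b:+, c:+, e:-, f:+; rest ⊤}
  B4: | IN={a:+, b:+, c:+, e:-, f:+; rest ⊤} | OUT={a:+, b:+, c:+, d:-, e:-, f:+; rest ⊤}
  B5: | IN={a:+, c:+, f:+; rest ⊤} | OUT={a:+, c:+, f:+; rest ⊤}
  B6: | IN={a:+, c:+, f:+; rest ⊤} | OUT={a:+, f:+; rest ⊤}
  B7: | IN={a:+, f:+; rest ⊤} | OUT={a:+, b:-, d:+, f:+; rest ⊤}

Merge at B3: IN[B3] = OUT[B2] = {a: +, b: ⊤, c: +, d: ⊤, e: -, f: +}
Applying B3's transfer function to that IN value gives OUT[B3] (row B3 above).

Answer: {a: +, b: +, c: +, d: ⊤, e: -, f: +}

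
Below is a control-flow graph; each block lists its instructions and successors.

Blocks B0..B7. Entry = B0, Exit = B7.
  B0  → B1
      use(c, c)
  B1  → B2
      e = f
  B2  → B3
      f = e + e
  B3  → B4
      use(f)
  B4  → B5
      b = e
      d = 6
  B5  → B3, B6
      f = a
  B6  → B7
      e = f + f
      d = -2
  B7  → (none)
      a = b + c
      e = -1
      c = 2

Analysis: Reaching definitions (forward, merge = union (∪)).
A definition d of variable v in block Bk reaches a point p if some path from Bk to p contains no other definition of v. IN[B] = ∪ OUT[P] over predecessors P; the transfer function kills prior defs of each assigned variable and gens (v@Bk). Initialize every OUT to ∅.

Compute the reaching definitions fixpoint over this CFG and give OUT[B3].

Answer: {b@B4, d@B4, e@B1, f@B2, f@B5}

Trace:
Fixpoint table:
  B0: | IN={} | OUT={}
  B1: | IN={} | OUT={e@B1}
  B2: | IN={e@B1} | OUT={e@B1, f@B2}
  B3: | IN={b@B4, d@B4, e@B1, f@B2, f@B5} | OUT={b@B4, d@B4, e@B1, f@B2, f@B5}
  B4: | IN={b@B4, d@B4, e@B1, f@B2, f@B5} | OUT={b@B4, d@B4, e@B1, f@B2, f@B5}
  B5: | IN={b@B4, d@B4, e@B1, f@B2, f@B5} | OUT={b@B4, d@B4, e@B1, f@B5}
  B6: | IN={b@B4, d@B4, e@B1, f@B5} | OUT={b@B4, d@B6, e@B6, f@B5}
  B7: | IN={b@B4, d@B6, e@B6, f@B5} | OUT={a@B7, b@B4, c@B7, d@B6, e@B7, f@B5}

Merge at B3: IN[B3] = OUT[B2] ⊔ OUT[B5] = {b@B4, d@B4, e@B1, f@B2, f@B5}
Applying B3's transfer function to that IN value gives OUT[B3] (row B3 above).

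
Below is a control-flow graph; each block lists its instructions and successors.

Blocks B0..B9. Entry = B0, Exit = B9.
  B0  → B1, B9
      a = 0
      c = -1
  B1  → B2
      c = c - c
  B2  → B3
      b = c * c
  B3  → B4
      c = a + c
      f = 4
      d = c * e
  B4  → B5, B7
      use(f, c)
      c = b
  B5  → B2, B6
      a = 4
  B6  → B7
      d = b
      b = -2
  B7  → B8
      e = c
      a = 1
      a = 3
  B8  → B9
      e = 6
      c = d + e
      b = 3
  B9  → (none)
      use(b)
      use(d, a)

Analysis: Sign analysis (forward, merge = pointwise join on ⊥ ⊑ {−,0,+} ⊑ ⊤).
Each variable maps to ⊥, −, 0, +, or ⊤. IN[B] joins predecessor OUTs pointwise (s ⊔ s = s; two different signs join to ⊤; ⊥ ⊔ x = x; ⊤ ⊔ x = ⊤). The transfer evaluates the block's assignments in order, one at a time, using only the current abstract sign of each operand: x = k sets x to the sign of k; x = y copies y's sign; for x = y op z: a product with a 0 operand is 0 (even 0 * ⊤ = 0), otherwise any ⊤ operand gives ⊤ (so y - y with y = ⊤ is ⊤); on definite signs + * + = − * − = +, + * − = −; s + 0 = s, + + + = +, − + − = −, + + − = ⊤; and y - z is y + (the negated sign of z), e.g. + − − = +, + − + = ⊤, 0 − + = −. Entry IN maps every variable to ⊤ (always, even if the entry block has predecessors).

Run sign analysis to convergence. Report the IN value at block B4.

Converged values:
  B0:  IN=(all ⊤)  OUT={a:0, c:-; rest ⊤}
  B1:  IN={a:0, c:-; rest ⊤}  OUT={a:0; rest ⊤}
  B2:  IN=(all ⊤)  OUT=(all ⊤)
  B3:  IN=(all ⊤)  OUT={f:+; rest ⊤}
  B4:  IN={f:+; rest ⊤}  OUT={f:+; rest ⊤}
  B5:  IN={f:+; rest ⊤}  OUT={a:+, f:+; rest ⊤}
  B6:  IN={a:+, f:+; rest ⊤}  OUT={a:+, b:-, f:+; rest ⊤}
  B7:  IN={f:+; rest ⊤}  OUT={a:+, f:+; rest ⊤}
  B8:  IN={a:+, f:+; rest ⊤}  OUT={a:+, b:+, e:+, f:+; rest ⊤}
  B9:  IN=(all ⊤)  OUT=(all ⊤)

Merge at B4: IN[B4] = OUT[B3] = {a: ⊤, b: ⊤, c: ⊤, d: ⊤, e: ⊤, f: +}

Answer: {a: ⊤, b: ⊤, c: ⊤, d: ⊤, e: ⊤, f: +}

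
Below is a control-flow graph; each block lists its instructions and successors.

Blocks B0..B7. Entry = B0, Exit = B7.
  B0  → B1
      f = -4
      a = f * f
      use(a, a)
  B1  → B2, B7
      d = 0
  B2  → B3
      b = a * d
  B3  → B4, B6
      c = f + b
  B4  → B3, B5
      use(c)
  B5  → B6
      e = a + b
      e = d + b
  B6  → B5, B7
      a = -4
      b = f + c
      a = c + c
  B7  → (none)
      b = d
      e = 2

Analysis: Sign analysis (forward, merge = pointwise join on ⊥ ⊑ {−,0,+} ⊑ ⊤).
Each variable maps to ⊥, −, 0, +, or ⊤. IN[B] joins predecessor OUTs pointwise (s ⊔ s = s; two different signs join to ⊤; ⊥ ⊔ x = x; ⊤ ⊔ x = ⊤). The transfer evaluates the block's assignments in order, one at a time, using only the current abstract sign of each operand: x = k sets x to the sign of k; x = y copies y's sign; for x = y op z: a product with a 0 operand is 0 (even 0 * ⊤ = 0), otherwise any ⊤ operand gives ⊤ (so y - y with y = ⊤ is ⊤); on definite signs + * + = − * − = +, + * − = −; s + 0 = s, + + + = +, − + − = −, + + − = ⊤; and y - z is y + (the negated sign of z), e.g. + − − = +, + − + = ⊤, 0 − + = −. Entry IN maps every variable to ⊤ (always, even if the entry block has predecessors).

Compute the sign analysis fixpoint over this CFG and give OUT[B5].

Answer: {a: ⊤, b: ⊤, c: -, d: 0, e: ⊤, f: -}

Trace:
Per-block solution:
  B0:  IN=(all ⊤)  OUT={a:+, f:-; rest ⊤}
  B1:  IN={a:+, f:-; rest ⊤}  OUT={a:+, d:0, f:-; rest ⊤}
  B2:  IN={a:+, d:0, f:-; rest ⊤}  OUT={a:+, b:0, d:0, f:-; rest ⊤}
  B3:  IN={a:+, b:0, d:0, f:-; rest ⊤}  OUT={a:+, b:0, c:-, d:0, f:-; rest ⊤}
  B4:  IN={a:+, b:0, c:-, d:0, f:-; rest ⊤}  OUT={a:+, b:0, c:-, d:0, f:-; rest ⊤}
  B5:  IN={c:-, d:0, f:-; rest ⊤}  OUT={c:-, d:0, f:-; rest ⊤}
  B6:  IN={c:-, d:0, f:-; rest ⊤}  OUT={a:-, b:-, c:-, d:0, f:-; rest ⊤}
  B7:  IN={d:0, f:-; rest ⊤}  OUT={b:0, d:0, e:+, f:-; rest ⊤}

Merge at B5: IN[B5] = OUT[B4] ⊔ OUT[B6] = {a: ⊤, b: ⊤, c: -, d: 0, e: ⊤, f: -}
Applying B5's transfer function to that IN value gives OUT[B5] (row B5 above).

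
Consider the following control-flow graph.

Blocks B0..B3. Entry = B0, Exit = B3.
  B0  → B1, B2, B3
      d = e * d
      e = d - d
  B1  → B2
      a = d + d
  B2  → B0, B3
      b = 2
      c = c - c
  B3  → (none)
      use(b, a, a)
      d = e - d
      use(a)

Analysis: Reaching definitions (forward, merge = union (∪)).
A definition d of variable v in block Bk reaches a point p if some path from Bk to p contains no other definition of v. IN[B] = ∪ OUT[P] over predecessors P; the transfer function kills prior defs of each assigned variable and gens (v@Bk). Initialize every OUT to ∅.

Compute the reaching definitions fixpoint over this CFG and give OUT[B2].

Fixpoint table:
  B0:  IN={a@B1, b@B2, c@B2, d@B0, e@B0}  OUT={a@B1, b@B2, c@B2, d@B0, e@B0}
  B1:  IN={a@B1, b@B2, c@B2, d@B0, e@B0}  OUT={a@B1, b@B2, c@B2, d@B0, e@B0}
  B2:  IN={a@B1, b@B2, c@B2, d@B0, e@B0}  OUT={a@B1, b@B2, c@B2, d@B0, e@B0}
  B3:  IN={a@B1, b@B2, c@B2, d@B0, e@B0}  OUT={a@B1, b@B2, c@B2, d@B3, e@B0}

Merge at B2: IN[B2] = OUT[B0] ⊔ OUT[B1] = {a@B1, b@B2, c@B2, d@B0, e@B0}
Applying B2's transfer function to that IN value gives OUT[B2] (row B2 above).

Answer: {a@B1, b@B2, c@B2, d@B0, e@B0}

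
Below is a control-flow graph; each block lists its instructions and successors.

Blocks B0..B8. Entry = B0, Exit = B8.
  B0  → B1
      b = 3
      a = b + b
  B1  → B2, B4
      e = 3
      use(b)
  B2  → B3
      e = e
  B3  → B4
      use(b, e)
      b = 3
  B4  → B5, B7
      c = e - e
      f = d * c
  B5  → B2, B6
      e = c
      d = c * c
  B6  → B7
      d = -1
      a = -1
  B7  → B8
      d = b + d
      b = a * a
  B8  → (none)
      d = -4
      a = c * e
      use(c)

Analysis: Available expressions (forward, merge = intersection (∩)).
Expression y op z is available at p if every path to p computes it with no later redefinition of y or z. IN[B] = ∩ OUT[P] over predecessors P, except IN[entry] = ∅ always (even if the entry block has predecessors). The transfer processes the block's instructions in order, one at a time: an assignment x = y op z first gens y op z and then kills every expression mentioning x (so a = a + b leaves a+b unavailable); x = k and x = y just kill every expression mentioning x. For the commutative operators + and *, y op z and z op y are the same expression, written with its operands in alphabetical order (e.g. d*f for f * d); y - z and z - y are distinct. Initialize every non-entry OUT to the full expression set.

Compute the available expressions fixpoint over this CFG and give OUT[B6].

Answer: {c*c}

Trace:
Converged values:
  B0: | IN={} | OUT={b+b}
  B1: | IN={b+b} | OUT={b+b}
  B2: | IN={} | OUT={}
  B3: | IN={} | OUT={}
  B4: | IN={} | OUT={c*d, e-e}
  B5: | IN={c*d, e-e} | OUT={c*c}
  B6: | IN={c*c} | OUT={c*c}
  B7: | IN={} | OUT={a*a}
  B8: | IN={a*a} | OUT={c*e}

Merge at B6: IN[B6] = OUT[B5] = {c*c}
Applying B6's transfer function to that IN value gives OUT[B6] (row B6 above).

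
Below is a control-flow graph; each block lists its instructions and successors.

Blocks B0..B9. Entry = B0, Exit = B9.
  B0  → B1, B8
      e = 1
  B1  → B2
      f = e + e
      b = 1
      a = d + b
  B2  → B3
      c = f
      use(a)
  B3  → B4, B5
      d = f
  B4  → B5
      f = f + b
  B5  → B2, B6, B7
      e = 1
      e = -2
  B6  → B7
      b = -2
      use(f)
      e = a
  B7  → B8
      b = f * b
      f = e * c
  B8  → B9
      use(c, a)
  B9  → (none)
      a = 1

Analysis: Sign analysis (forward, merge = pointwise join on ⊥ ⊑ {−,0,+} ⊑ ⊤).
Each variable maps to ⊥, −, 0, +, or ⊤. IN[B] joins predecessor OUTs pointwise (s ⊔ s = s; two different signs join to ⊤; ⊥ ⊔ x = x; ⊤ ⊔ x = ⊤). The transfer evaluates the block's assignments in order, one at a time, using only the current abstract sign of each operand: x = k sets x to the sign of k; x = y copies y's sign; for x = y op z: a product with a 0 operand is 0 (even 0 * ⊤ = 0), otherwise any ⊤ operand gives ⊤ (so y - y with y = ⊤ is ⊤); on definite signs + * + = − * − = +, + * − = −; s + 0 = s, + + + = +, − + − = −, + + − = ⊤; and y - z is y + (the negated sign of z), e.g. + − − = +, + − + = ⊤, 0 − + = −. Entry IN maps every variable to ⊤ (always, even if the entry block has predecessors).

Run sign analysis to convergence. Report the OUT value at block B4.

Per-block solution:
  B0:   IN=(all ⊤)   OUT={e:+; rest ⊤}
  B1:   IN={e:+; rest ⊤}   OUT={b:+, e:+, f:+; rest ⊤}
  B2:   IN={b:+, f:+; rest ⊤}   OUT={b:+, c:+, f:+; rest ⊤}
  B3:   IN={b:+, c:+, f:+; rest ⊤}   OUT={b:+, c:+, d:+, f:+; rest ⊤}
  B4:   IN={b:+, c:+, d:+, f:+; rest ⊤}   OUT={b:+, c:+, d:+, f:+; rest ⊤}
  B5:   IN={b:+, c:+, d:+, f:+; rest ⊤}   OUT={b:+, c:+, d:+, e:-, f:+; rest ⊤}
  B6:   IN={b:+, c:+, d:+, e:-, f:+; rest ⊤}   OUT={b:-, c:+, d:+, f:+; rest ⊤}
  B7:   IN={c:+, d:+, f:+; rest ⊤}   OUT={c:+, d:+; rest ⊤}
  B8:   IN=(all ⊤)   OUT=(all ⊤)
  B9:   IN=(all ⊤)   OUT={a:+; rest ⊤}

Merge at B4: IN[B4] = OUT[B3] = {a: ⊤, b: +, c: +, d: +, e: ⊤, f: +}
Applying B4's transfer function to that IN value gives OUT[B4] (row B4 above).

Answer: {a: ⊤, b: +, c: +, d: +, e: ⊤, f: +}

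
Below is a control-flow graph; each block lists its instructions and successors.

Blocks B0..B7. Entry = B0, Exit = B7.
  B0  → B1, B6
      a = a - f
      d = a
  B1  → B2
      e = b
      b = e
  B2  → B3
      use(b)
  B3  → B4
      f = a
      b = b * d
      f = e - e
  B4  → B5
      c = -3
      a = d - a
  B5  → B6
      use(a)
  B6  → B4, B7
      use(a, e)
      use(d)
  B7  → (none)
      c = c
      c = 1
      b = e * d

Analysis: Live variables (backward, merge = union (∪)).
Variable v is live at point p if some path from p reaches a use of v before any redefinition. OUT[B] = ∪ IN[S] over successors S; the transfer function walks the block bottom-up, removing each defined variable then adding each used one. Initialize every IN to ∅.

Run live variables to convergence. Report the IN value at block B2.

Answer: {a, b, d, e}

Derivation:
Converged values:
  B0: | IN={a, b, c, e, f} | OUT={a, b, c, d, e}
  B1: | IN={a, b, d} | OUT={a, b, d, e}
  B2: | IN={a, b, d, e} | OUT={a, b, d, e}
  B3: | IN={a, b, d, e} | OUT={a, d, e}
  B4: | IN={a, d, e} | OUT={a, c, d, e}
  B5: | IN={a, c, d, e} | OUT={a, c, d, e}
  B6: | IN={a, c, d, e} | OUT={a, c, d, e}
  B7: | IN={c, d, e} | OUT={}

Merge at B2: OUT[B2] = IN[B3] = {a, b, d, e}
Applying B2's transfer function to that OUT value gives IN[B2] (row B2 above).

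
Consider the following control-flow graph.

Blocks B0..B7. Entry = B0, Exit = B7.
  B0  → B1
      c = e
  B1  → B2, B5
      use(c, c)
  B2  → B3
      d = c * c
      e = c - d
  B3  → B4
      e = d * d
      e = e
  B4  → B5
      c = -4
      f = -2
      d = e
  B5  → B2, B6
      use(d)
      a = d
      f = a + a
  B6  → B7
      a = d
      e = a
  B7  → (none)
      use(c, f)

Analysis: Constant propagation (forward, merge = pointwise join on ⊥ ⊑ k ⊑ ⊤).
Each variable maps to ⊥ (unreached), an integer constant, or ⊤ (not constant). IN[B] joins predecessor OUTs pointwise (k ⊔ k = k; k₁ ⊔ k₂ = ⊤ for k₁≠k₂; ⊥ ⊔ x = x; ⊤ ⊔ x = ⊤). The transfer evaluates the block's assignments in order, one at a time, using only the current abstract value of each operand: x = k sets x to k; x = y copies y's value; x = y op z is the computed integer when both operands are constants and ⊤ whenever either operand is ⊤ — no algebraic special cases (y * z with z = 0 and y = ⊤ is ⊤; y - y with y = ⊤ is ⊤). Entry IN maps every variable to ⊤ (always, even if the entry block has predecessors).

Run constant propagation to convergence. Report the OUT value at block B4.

Per-block solution:
  B0: | IN=(all ⊤) | OUT=(all ⊤)
  B1: | IN=(all ⊤) | OUT=(all ⊤)
  B2: | IN=(all ⊤) | OUT=(all ⊤)
  B3: | IN=(all ⊤) | OUT=(all ⊤)
  B4: | IN=(all ⊤) | OUT={c:-4, f:-2; rest ⊤}
  B5: | IN=(all ⊤) | OUT=(all ⊤)
  B6: | IN=(all ⊤) | OUT=(all ⊤)
  B7: | IN=(all ⊤) | OUT=(all ⊤)

Merge at B4: IN[B4] = OUT[B3] = {a: ⊤, b: ⊤, c: ⊤, d: ⊤, e: ⊤, f: ⊤}
Applying B4's transfer function to that IN value gives OUT[B4] (row B4 above).

Answer: {a: ⊤, b: ⊤, c: -4, d: ⊤, e: ⊤, f: -2}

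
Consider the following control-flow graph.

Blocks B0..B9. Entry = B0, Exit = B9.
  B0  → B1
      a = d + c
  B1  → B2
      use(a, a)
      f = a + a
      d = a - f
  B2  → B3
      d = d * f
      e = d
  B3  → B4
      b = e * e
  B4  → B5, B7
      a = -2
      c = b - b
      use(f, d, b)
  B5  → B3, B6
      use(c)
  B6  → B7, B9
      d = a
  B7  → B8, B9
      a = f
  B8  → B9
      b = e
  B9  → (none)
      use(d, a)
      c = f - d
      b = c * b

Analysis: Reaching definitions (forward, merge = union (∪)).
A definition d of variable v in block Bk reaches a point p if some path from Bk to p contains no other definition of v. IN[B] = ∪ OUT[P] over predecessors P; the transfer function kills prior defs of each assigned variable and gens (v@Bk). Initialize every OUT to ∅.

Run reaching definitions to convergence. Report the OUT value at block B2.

Answer: {a@B0, d@B2, e@B2, f@B1}

Working:
Per-block solution:
  B0:  IN={}  OUT={a@B0}
  B1:  IN={a@B0}  OUT={a@B0, d@B1, f@B1}
  B2:  IN={a@B0, d@B1, f@B1}  OUT={a@B0, d@B2, e@B2, f@B1}
  B3:  IN={a@B0, a@B4, b@B3, c@B4, d@B2, e@B2, f@B1}  OUT={a@B0, a@B4, b@B3, c@B4, d@B2, e@B2, f@B1}
  B4:  IN={a@B0, a@B4, b@B3, c@B4, d@B2, e@B2, f@B1}  OUT={a@B4, b@B3, c@B4, d@B2, e@B2, f@B1}
  B5:  IN={a@B4, b@B3, c@B4, d@B2, e@B2, f@B1}  OUT={a@B4, b@B3, c@B4, d@B2, e@B2, f@B1}
  B6:  IN={a@B4, b@B3, c@B4, d@B2, e@B2, f@B1}  OUT={a@B4, b@B3, c@B4, d@B6, e@B2, f@B1}
  B7:  IN={a@B4, b@B3, c@B4, d@B2, d@B6, e@B2, f@B1}  OUT={a@B7, b@B3, c@B4, d@B2, d@B6, e@B2, f@B1}
  B8:  IN={a@B7, b@B3, c@B4, d@B2, d@B6, e@B2, f@B1}  OUT={a@B7, b@B8, c@B4, d@B2, d@B6, e@B2, f@B1}
  B9:  IN={a@B4, a@B7, b@B3, b@B8, c@B4, d@B2, d@B6, e@B2, f@B1}  OUT={a@B4, a@B7, b@B9, c@B9, d@B2, d@B6, e@B2, f@B1}

Merge at B2: IN[B2] = OUT[B1] = {a@B0, d@B1, f@B1}
Applying B2's transfer function to that IN value gives OUT[B2] (row B2 above).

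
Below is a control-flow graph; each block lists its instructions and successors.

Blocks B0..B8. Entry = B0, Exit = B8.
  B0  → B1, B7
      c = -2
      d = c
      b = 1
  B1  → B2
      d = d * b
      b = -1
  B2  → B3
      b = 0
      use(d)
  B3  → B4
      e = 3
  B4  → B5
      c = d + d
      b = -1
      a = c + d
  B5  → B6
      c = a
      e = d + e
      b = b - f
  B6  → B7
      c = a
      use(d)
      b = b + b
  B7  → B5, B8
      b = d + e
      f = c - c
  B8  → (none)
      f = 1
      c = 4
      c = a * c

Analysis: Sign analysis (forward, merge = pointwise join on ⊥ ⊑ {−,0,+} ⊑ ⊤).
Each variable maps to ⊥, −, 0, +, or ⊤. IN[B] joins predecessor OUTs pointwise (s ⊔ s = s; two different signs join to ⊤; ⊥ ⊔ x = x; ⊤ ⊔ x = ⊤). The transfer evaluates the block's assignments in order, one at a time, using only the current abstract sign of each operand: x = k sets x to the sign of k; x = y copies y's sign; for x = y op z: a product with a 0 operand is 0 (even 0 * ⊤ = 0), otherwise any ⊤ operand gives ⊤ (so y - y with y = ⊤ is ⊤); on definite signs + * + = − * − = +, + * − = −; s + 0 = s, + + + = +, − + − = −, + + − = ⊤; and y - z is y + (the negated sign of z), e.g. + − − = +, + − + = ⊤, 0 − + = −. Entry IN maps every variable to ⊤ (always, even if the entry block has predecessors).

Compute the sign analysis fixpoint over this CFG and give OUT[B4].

Per-block solution:
  B0:  IN=(all ⊤)  OUT={b:+, c:-, d:-; rest ⊤}
  B1:  IN={b:+, c:-, d:-; rest ⊤}  OUT={b:-, c:-, d:-; rest ⊤}
  B2:  IN={b:-, c:-, d:-; rest ⊤}  OUT={b:0, c:-, d:-; rest ⊤}
  B3:  IN={b:0, c:-, d:-; rest ⊤}  OUT={b:0, c:-, d:-, e:+; rest ⊤}
  B4:  IN={b:0, c:-, d:-, e:+; rest ⊤}  OUT={a:-, b:-, c:-, d:-, e:+; rest ⊤}
  B5:  IN={d:-; rest ⊤}  OUT={d:-; rest ⊤}
  B6:  IN={d:-; rest ⊤}  OUT={d:-; rest ⊤}
  B7:  IN={d:-; rest ⊤}  OUT={d:-; rest ⊤}
  B8:  IN={d:-; rest ⊤}  OUT={d:-, f:+; rest ⊤}

Merge at B4: IN[B4] = OUT[B3] = {a: ⊤, b: 0, c: -, d: -, e: +, f: ⊤}
Applying B4's transfer function to that IN value gives OUT[B4] (row B4 above).

Answer: {a: -, b: -, c: -, d: -, e: +, f: ⊤}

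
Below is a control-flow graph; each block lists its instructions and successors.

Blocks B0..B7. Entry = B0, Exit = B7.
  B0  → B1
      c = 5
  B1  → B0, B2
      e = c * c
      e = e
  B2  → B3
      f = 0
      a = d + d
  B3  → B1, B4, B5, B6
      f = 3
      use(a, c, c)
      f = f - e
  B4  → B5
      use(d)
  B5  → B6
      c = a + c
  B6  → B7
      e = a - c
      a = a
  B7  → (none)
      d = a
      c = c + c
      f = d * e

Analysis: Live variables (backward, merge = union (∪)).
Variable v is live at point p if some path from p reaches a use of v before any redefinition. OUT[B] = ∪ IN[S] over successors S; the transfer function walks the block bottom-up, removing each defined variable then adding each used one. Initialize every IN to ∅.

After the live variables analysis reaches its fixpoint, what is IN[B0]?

Converged values:
  B0:  IN={d}  OUT={c, d}
  B1:  IN={c, d}  OUT={c, d, e}
  B2:  IN={c, d, e}  OUT={a, c, d, e}
  B3:  IN={a, c, d, e}  OUT={a, c, d}
  B4:  IN={a, c, d}  OUT={a, c}
  B5:  IN={a, c}  OUT={a, c}
  B6:  IN={a, c}  OUT={a, c, e}
  B7:  IN={a, c, e}  OUT={}

Merge at B0: OUT[B0] = IN[B1] = {c, d}
Applying B0's transfer function to that OUT value gives IN[B0] (row B0 above).

Answer: {d}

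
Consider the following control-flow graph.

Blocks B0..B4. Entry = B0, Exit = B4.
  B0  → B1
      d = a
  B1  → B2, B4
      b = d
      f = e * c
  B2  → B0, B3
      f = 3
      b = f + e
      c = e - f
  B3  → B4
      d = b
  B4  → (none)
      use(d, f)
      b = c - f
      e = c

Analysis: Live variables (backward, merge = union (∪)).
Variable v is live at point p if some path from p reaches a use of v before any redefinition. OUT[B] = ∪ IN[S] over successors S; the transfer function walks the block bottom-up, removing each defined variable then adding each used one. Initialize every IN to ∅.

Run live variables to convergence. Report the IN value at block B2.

Answer: {a, e}

Derivation:
Per-block solution:
  B0: | IN={a, c, e} | OUT={a, c, d, e}
  B1: | IN={a, c, d, e} | OUT={a, c, d, e, f}
  B2: | IN={a, e} | OUT={a, b, c, e, f}
  B3: | IN={b, c, f} | OUT={c, d, f}
  B4: | IN={c, d, f} | OUT={}

Merge at B2: OUT[B2] = IN[B0] ⊔ IN[B3] = {a, b, c, e, f}
Applying B2's transfer function to that OUT value gives IN[B2] (row B2 above).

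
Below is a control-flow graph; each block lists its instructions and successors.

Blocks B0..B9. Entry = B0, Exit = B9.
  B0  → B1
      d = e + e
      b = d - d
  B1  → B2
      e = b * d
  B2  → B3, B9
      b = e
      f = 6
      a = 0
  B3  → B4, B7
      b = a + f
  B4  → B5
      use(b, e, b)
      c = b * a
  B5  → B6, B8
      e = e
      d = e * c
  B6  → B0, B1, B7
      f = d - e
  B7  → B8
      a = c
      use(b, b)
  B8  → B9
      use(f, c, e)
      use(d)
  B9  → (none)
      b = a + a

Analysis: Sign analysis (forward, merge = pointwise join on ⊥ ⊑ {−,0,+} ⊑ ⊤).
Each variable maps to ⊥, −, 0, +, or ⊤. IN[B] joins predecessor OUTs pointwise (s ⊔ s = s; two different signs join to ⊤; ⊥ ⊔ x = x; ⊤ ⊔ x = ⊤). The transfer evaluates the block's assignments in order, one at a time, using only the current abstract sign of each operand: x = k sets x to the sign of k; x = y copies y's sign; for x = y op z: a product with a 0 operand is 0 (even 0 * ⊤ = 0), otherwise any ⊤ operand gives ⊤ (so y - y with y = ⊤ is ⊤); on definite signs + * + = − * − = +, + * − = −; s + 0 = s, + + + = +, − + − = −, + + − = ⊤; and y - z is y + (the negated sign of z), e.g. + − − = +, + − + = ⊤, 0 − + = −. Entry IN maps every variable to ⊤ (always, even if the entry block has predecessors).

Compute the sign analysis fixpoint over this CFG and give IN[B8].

Answer: {a: ⊤, b: +, c: ⊤, d: ⊤, e: ⊤, f: ⊤}

Working:
Per-block solution:
  B0:   IN=(all ⊤)   OUT=(all ⊤)
  B1:   IN=(all ⊤)   OUT=(all ⊤)
  B2:   IN=(all ⊤)   OUT={a:0, f:+; rest ⊤}
  B3:   IN={a:0, f:+; rest ⊤}   OUT={a:0, b:+, f:+; rest ⊤}
  B4:   IN={a:0, b:+, f:+; rest ⊤}   OUT={a:0, b:+, c:0, f:+; rest ⊤}
  B5:   IN={a:0, b:+, c:0, f:+; rest ⊤}   OUT={a:0, b:+, c:0, d:0, f:+; rest ⊤}
  B6:   IN={a:0, b:+, c:0, d:0, f:+; rest ⊤}   OUT={a:0, b:+, c:0, d:0; rest ⊤}
  B7:   IN={a:0, b:+; rest ⊤}   OUT={b:+; rest ⊤}
  B8:   IN={b:+; rest ⊤}   OUT={b:+; rest ⊤}
  B9:   IN=(all ⊤)   OUT=(all ⊤)

Merge at B8: IN[B8] = OUT[B5] ⊔ OUT[B7] = {a: ⊤, b: +, c: ⊤, d: ⊤, e: ⊤, f: ⊤}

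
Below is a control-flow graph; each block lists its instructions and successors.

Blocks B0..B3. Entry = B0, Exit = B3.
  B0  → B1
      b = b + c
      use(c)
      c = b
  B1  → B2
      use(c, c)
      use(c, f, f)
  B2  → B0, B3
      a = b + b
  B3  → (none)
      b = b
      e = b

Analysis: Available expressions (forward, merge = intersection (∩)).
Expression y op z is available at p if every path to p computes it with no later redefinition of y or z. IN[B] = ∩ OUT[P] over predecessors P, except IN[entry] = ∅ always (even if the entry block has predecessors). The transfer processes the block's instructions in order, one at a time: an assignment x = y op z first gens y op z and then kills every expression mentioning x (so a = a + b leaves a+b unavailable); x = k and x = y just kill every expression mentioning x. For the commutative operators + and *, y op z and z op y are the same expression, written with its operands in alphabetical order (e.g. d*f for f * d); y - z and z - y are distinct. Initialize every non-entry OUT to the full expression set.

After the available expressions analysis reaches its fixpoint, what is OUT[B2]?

Fixpoint table:
  B0: | IN={} | OUT={}
  B1: | IN={} | OUT={}
  B2: | IN={} | OUT={b+b}
  B3: | IN={b+b} | OUT={}

Merge at B2: IN[B2] = OUT[B1] = {}
Applying B2's transfer function to that IN value gives OUT[B2] (row B2 above).

Answer: {b+b}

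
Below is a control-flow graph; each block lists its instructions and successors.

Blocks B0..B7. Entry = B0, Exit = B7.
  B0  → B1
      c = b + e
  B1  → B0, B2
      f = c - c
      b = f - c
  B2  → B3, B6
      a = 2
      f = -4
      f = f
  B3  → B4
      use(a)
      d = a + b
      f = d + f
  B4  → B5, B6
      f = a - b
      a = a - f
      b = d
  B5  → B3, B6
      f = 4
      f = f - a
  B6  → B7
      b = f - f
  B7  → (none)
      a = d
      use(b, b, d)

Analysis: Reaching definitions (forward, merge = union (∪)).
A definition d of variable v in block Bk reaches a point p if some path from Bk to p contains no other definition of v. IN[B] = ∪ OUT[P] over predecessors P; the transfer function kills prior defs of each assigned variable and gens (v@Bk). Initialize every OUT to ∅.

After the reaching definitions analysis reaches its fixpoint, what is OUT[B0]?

Answer: {b@B1, c@B0, f@B1}

Working:
Per-block solution:
  B0:  IN={b@B1, c@B0, f@B1}  OUT={b@B1, c@B0, f@B1}
  B1:  IN={b@B1, c@B0, f@B1}  OUT={b@B1, c@B0, f@B1}
  B2:  IN={b@B1, c@B0, f@B1}  OUT={a@B2, b@B1, c@B0, f@B2}
  B3:  IN={a@B2, a@B4, b@B1, b@B4, c@B0, d@B3, f@B2, f@B5}  OUT={a@B2, a@B4, b@B1, b@B4, c@B0, d@B3, f@B3}
  B4:  IN={a@B2, a@B4, b@B1, b@B4, c@B0, d@B3, f@B3}  OUT={a@B4, b@B4, c@B0, d@B3, f@B4}
  B5:  IN={a@B4, b@B4, c@B0, d@B3, f@B4}  OUT={a@B4, b@B4, c@B0, d@B3, f@B5}
  B6:  IN={a@B2, a@B4, b@B1, b@B4, c@B0, d@B3, f@B2, f@B4, f@B5}  OUT={a@B2, a@B4, b@B6, c@B0, d@B3, f@B2, f@B4, f@B5}
  B7:  IN={a@B2, a@B4, b@B6, c@B0, d@B3, f@B2, f@B4, f@B5}  OUT={a@B7, b@B6, c@B0, d@B3, f@B2, f@B4, f@B5}

Merge at B0 (entry node, so the boundary value {} is joined with the incoming edge(s)): IN[B0] = {} ⊔ OUT[B1] = {b@B1, c@B0, f@B1}
Applying B0's transfer function to that IN value gives OUT[B0] (row B0 above).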